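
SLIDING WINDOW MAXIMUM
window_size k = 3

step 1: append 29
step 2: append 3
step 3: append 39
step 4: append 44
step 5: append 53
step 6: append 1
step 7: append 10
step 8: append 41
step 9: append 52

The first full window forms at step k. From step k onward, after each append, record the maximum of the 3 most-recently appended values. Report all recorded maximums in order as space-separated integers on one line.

Answer: 39 44 53 53 53 41 52

Derivation:
step 1: append 29 -> window=[29] (not full yet)
step 2: append 3 -> window=[29, 3] (not full yet)
step 3: append 39 -> window=[29, 3, 39] -> max=39
step 4: append 44 -> window=[3, 39, 44] -> max=44
step 5: append 53 -> window=[39, 44, 53] -> max=53
step 6: append 1 -> window=[44, 53, 1] -> max=53
step 7: append 10 -> window=[53, 1, 10] -> max=53
step 8: append 41 -> window=[1, 10, 41] -> max=41
step 9: append 52 -> window=[10, 41, 52] -> max=52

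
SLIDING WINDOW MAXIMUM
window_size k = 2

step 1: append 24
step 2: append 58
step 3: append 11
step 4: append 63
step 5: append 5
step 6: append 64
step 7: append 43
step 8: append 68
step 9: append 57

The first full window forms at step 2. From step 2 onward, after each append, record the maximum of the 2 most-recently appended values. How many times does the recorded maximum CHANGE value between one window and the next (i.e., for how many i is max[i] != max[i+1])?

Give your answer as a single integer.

step 1: append 24 -> window=[24] (not full yet)
step 2: append 58 -> window=[24, 58] -> max=58
step 3: append 11 -> window=[58, 11] -> max=58
step 4: append 63 -> window=[11, 63] -> max=63
step 5: append 5 -> window=[63, 5] -> max=63
step 6: append 64 -> window=[5, 64] -> max=64
step 7: append 43 -> window=[64, 43] -> max=64
step 8: append 68 -> window=[43, 68] -> max=68
step 9: append 57 -> window=[68, 57] -> max=68
Recorded maximums: 58 58 63 63 64 64 68 68
Changes between consecutive maximums: 3

Answer: 3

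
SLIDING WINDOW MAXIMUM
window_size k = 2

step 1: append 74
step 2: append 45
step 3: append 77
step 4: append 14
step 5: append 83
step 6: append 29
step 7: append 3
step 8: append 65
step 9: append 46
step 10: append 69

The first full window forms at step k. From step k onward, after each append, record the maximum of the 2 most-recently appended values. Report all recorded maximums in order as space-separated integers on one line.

step 1: append 74 -> window=[74] (not full yet)
step 2: append 45 -> window=[74, 45] -> max=74
step 3: append 77 -> window=[45, 77] -> max=77
step 4: append 14 -> window=[77, 14] -> max=77
step 5: append 83 -> window=[14, 83] -> max=83
step 6: append 29 -> window=[83, 29] -> max=83
step 7: append 3 -> window=[29, 3] -> max=29
step 8: append 65 -> window=[3, 65] -> max=65
step 9: append 46 -> window=[65, 46] -> max=65
step 10: append 69 -> window=[46, 69] -> max=69

Answer: 74 77 77 83 83 29 65 65 69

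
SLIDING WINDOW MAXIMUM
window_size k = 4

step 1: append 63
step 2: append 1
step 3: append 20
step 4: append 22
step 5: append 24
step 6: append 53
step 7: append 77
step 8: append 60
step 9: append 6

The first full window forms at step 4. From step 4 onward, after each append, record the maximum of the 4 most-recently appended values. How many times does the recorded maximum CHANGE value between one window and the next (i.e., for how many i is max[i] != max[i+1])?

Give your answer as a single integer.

Answer: 3

Derivation:
step 1: append 63 -> window=[63] (not full yet)
step 2: append 1 -> window=[63, 1] (not full yet)
step 3: append 20 -> window=[63, 1, 20] (not full yet)
step 4: append 22 -> window=[63, 1, 20, 22] -> max=63
step 5: append 24 -> window=[1, 20, 22, 24] -> max=24
step 6: append 53 -> window=[20, 22, 24, 53] -> max=53
step 7: append 77 -> window=[22, 24, 53, 77] -> max=77
step 8: append 60 -> window=[24, 53, 77, 60] -> max=77
step 9: append 6 -> window=[53, 77, 60, 6] -> max=77
Recorded maximums: 63 24 53 77 77 77
Changes between consecutive maximums: 3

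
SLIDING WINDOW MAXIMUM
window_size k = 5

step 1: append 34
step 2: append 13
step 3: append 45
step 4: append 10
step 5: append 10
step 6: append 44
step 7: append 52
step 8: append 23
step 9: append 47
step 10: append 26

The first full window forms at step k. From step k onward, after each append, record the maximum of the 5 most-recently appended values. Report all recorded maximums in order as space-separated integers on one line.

step 1: append 34 -> window=[34] (not full yet)
step 2: append 13 -> window=[34, 13] (not full yet)
step 3: append 45 -> window=[34, 13, 45] (not full yet)
step 4: append 10 -> window=[34, 13, 45, 10] (not full yet)
step 5: append 10 -> window=[34, 13, 45, 10, 10] -> max=45
step 6: append 44 -> window=[13, 45, 10, 10, 44] -> max=45
step 7: append 52 -> window=[45, 10, 10, 44, 52] -> max=52
step 8: append 23 -> window=[10, 10, 44, 52, 23] -> max=52
step 9: append 47 -> window=[10, 44, 52, 23, 47] -> max=52
step 10: append 26 -> window=[44, 52, 23, 47, 26] -> max=52

Answer: 45 45 52 52 52 52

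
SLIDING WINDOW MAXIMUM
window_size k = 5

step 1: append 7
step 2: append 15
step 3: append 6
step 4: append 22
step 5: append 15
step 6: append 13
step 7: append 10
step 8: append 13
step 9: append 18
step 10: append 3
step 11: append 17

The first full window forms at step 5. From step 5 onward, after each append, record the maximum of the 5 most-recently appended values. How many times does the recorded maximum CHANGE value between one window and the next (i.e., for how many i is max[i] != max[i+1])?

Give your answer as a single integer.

step 1: append 7 -> window=[7] (not full yet)
step 2: append 15 -> window=[7, 15] (not full yet)
step 3: append 6 -> window=[7, 15, 6] (not full yet)
step 4: append 22 -> window=[7, 15, 6, 22] (not full yet)
step 5: append 15 -> window=[7, 15, 6, 22, 15] -> max=22
step 6: append 13 -> window=[15, 6, 22, 15, 13] -> max=22
step 7: append 10 -> window=[6, 22, 15, 13, 10] -> max=22
step 8: append 13 -> window=[22, 15, 13, 10, 13] -> max=22
step 9: append 18 -> window=[15, 13, 10, 13, 18] -> max=18
step 10: append 3 -> window=[13, 10, 13, 18, 3] -> max=18
step 11: append 17 -> window=[10, 13, 18, 3, 17] -> max=18
Recorded maximums: 22 22 22 22 18 18 18
Changes between consecutive maximums: 1

Answer: 1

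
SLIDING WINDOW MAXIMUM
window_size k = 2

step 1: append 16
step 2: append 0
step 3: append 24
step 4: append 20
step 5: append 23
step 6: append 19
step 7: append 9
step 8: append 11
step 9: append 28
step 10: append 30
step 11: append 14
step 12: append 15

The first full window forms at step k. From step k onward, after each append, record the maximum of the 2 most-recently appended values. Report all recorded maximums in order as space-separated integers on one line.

Answer: 16 24 24 23 23 19 11 28 30 30 15

Derivation:
step 1: append 16 -> window=[16] (not full yet)
step 2: append 0 -> window=[16, 0] -> max=16
step 3: append 24 -> window=[0, 24] -> max=24
step 4: append 20 -> window=[24, 20] -> max=24
step 5: append 23 -> window=[20, 23] -> max=23
step 6: append 19 -> window=[23, 19] -> max=23
step 7: append 9 -> window=[19, 9] -> max=19
step 8: append 11 -> window=[9, 11] -> max=11
step 9: append 28 -> window=[11, 28] -> max=28
step 10: append 30 -> window=[28, 30] -> max=30
step 11: append 14 -> window=[30, 14] -> max=30
step 12: append 15 -> window=[14, 15] -> max=15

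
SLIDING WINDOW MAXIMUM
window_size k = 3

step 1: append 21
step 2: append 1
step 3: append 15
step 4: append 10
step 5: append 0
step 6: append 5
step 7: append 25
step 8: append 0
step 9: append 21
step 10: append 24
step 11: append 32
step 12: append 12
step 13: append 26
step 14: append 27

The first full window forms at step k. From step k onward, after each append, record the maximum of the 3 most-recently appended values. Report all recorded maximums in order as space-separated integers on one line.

Answer: 21 15 15 10 25 25 25 24 32 32 32 27

Derivation:
step 1: append 21 -> window=[21] (not full yet)
step 2: append 1 -> window=[21, 1] (not full yet)
step 3: append 15 -> window=[21, 1, 15] -> max=21
step 4: append 10 -> window=[1, 15, 10] -> max=15
step 5: append 0 -> window=[15, 10, 0] -> max=15
step 6: append 5 -> window=[10, 0, 5] -> max=10
step 7: append 25 -> window=[0, 5, 25] -> max=25
step 8: append 0 -> window=[5, 25, 0] -> max=25
step 9: append 21 -> window=[25, 0, 21] -> max=25
step 10: append 24 -> window=[0, 21, 24] -> max=24
step 11: append 32 -> window=[21, 24, 32] -> max=32
step 12: append 12 -> window=[24, 32, 12] -> max=32
step 13: append 26 -> window=[32, 12, 26] -> max=32
step 14: append 27 -> window=[12, 26, 27] -> max=27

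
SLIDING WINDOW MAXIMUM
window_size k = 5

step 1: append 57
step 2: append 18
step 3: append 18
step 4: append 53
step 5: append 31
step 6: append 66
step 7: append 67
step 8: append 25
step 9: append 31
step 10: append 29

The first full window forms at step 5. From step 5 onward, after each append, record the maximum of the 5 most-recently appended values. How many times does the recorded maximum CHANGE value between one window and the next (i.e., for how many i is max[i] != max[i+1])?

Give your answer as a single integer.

Answer: 2

Derivation:
step 1: append 57 -> window=[57] (not full yet)
step 2: append 18 -> window=[57, 18] (not full yet)
step 3: append 18 -> window=[57, 18, 18] (not full yet)
step 4: append 53 -> window=[57, 18, 18, 53] (not full yet)
step 5: append 31 -> window=[57, 18, 18, 53, 31] -> max=57
step 6: append 66 -> window=[18, 18, 53, 31, 66] -> max=66
step 7: append 67 -> window=[18, 53, 31, 66, 67] -> max=67
step 8: append 25 -> window=[53, 31, 66, 67, 25] -> max=67
step 9: append 31 -> window=[31, 66, 67, 25, 31] -> max=67
step 10: append 29 -> window=[66, 67, 25, 31, 29] -> max=67
Recorded maximums: 57 66 67 67 67 67
Changes between consecutive maximums: 2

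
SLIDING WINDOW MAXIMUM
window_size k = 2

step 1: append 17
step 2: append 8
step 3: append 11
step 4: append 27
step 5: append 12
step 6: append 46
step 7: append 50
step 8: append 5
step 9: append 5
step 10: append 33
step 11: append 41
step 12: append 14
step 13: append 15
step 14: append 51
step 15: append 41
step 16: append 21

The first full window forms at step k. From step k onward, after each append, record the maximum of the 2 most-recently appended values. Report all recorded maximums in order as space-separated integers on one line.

Answer: 17 11 27 27 46 50 50 5 33 41 41 15 51 51 41

Derivation:
step 1: append 17 -> window=[17] (not full yet)
step 2: append 8 -> window=[17, 8] -> max=17
step 3: append 11 -> window=[8, 11] -> max=11
step 4: append 27 -> window=[11, 27] -> max=27
step 5: append 12 -> window=[27, 12] -> max=27
step 6: append 46 -> window=[12, 46] -> max=46
step 7: append 50 -> window=[46, 50] -> max=50
step 8: append 5 -> window=[50, 5] -> max=50
step 9: append 5 -> window=[5, 5] -> max=5
step 10: append 33 -> window=[5, 33] -> max=33
step 11: append 41 -> window=[33, 41] -> max=41
step 12: append 14 -> window=[41, 14] -> max=41
step 13: append 15 -> window=[14, 15] -> max=15
step 14: append 51 -> window=[15, 51] -> max=51
step 15: append 41 -> window=[51, 41] -> max=51
step 16: append 21 -> window=[41, 21] -> max=41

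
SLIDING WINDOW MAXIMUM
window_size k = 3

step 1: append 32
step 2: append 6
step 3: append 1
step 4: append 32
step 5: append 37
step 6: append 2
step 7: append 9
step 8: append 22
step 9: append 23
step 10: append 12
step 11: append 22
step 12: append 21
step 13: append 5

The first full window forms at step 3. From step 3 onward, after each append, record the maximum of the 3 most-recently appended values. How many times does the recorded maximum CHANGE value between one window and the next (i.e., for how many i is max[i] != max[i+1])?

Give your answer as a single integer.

step 1: append 32 -> window=[32] (not full yet)
step 2: append 6 -> window=[32, 6] (not full yet)
step 3: append 1 -> window=[32, 6, 1] -> max=32
step 4: append 32 -> window=[6, 1, 32] -> max=32
step 5: append 37 -> window=[1, 32, 37] -> max=37
step 6: append 2 -> window=[32, 37, 2] -> max=37
step 7: append 9 -> window=[37, 2, 9] -> max=37
step 8: append 22 -> window=[2, 9, 22] -> max=22
step 9: append 23 -> window=[9, 22, 23] -> max=23
step 10: append 12 -> window=[22, 23, 12] -> max=23
step 11: append 22 -> window=[23, 12, 22] -> max=23
step 12: append 21 -> window=[12, 22, 21] -> max=22
step 13: append 5 -> window=[22, 21, 5] -> max=22
Recorded maximums: 32 32 37 37 37 22 23 23 23 22 22
Changes between consecutive maximums: 4

Answer: 4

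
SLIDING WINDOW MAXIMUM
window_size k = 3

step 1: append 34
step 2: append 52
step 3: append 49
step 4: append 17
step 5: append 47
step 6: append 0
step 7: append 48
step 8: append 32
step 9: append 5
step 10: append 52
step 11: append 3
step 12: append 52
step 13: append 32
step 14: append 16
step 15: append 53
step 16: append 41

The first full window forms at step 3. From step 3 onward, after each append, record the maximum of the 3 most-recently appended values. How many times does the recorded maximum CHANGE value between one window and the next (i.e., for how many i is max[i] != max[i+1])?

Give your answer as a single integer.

Answer: 5

Derivation:
step 1: append 34 -> window=[34] (not full yet)
step 2: append 52 -> window=[34, 52] (not full yet)
step 3: append 49 -> window=[34, 52, 49] -> max=52
step 4: append 17 -> window=[52, 49, 17] -> max=52
step 5: append 47 -> window=[49, 17, 47] -> max=49
step 6: append 0 -> window=[17, 47, 0] -> max=47
step 7: append 48 -> window=[47, 0, 48] -> max=48
step 8: append 32 -> window=[0, 48, 32] -> max=48
step 9: append 5 -> window=[48, 32, 5] -> max=48
step 10: append 52 -> window=[32, 5, 52] -> max=52
step 11: append 3 -> window=[5, 52, 3] -> max=52
step 12: append 52 -> window=[52, 3, 52] -> max=52
step 13: append 32 -> window=[3, 52, 32] -> max=52
step 14: append 16 -> window=[52, 32, 16] -> max=52
step 15: append 53 -> window=[32, 16, 53] -> max=53
step 16: append 41 -> window=[16, 53, 41] -> max=53
Recorded maximums: 52 52 49 47 48 48 48 52 52 52 52 52 53 53
Changes between consecutive maximums: 5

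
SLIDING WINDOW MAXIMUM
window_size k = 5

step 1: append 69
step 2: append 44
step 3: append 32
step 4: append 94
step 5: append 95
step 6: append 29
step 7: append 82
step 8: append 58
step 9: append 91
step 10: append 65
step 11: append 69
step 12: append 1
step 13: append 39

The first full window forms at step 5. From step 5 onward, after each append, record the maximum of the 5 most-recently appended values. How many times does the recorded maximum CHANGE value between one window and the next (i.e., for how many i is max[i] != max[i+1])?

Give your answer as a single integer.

Answer: 1

Derivation:
step 1: append 69 -> window=[69] (not full yet)
step 2: append 44 -> window=[69, 44] (not full yet)
step 3: append 32 -> window=[69, 44, 32] (not full yet)
step 4: append 94 -> window=[69, 44, 32, 94] (not full yet)
step 5: append 95 -> window=[69, 44, 32, 94, 95] -> max=95
step 6: append 29 -> window=[44, 32, 94, 95, 29] -> max=95
step 7: append 82 -> window=[32, 94, 95, 29, 82] -> max=95
step 8: append 58 -> window=[94, 95, 29, 82, 58] -> max=95
step 9: append 91 -> window=[95, 29, 82, 58, 91] -> max=95
step 10: append 65 -> window=[29, 82, 58, 91, 65] -> max=91
step 11: append 69 -> window=[82, 58, 91, 65, 69] -> max=91
step 12: append 1 -> window=[58, 91, 65, 69, 1] -> max=91
step 13: append 39 -> window=[91, 65, 69, 1, 39] -> max=91
Recorded maximums: 95 95 95 95 95 91 91 91 91
Changes between consecutive maximums: 1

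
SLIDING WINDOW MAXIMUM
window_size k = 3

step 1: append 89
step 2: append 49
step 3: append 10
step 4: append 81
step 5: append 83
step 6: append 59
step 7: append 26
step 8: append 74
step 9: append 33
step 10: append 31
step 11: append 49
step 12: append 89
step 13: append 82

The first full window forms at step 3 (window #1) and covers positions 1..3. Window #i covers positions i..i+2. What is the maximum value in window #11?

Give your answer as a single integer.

Answer: 89

Derivation:
step 1: append 89 -> window=[89] (not full yet)
step 2: append 49 -> window=[89, 49] (not full yet)
step 3: append 10 -> window=[89, 49, 10] -> max=89
step 4: append 81 -> window=[49, 10, 81] -> max=81
step 5: append 83 -> window=[10, 81, 83] -> max=83
step 6: append 59 -> window=[81, 83, 59] -> max=83
step 7: append 26 -> window=[83, 59, 26] -> max=83
step 8: append 74 -> window=[59, 26, 74] -> max=74
step 9: append 33 -> window=[26, 74, 33] -> max=74
step 10: append 31 -> window=[74, 33, 31] -> max=74
step 11: append 49 -> window=[33, 31, 49] -> max=49
step 12: append 89 -> window=[31, 49, 89] -> max=89
step 13: append 82 -> window=[49, 89, 82] -> max=89
Window #11 max = 89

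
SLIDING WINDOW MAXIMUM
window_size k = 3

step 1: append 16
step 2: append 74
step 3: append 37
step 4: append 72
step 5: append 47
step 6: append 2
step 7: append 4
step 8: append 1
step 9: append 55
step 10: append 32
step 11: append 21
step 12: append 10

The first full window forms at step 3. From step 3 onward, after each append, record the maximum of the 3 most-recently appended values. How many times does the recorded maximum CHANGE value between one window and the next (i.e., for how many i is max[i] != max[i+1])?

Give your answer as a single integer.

Answer: 5

Derivation:
step 1: append 16 -> window=[16] (not full yet)
step 2: append 74 -> window=[16, 74] (not full yet)
step 3: append 37 -> window=[16, 74, 37] -> max=74
step 4: append 72 -> window=[74, 37, 72] -> max=74
step 5: append 47 -> window=[37, 72, 47] -> max=72
step 6: append 2 -> window=[72, 47, 2] -> max=72
step 7: append 4 -> window=[47, 2, 4] -> max=47
step 8: append 1 -> window=[2, 4, 1] -> max=4
step 9: append 55 -> window=[4, 1, 55] -> max=55
step 10: append 32 -> window=[1, 55, 32] -> max=55
step 11: append 21 -> window=[55, 32, 21] -> max=55
step 12: append 10 -> window=[32, 21, 10] -> max=32
Recorded maximums: 74 74 72 72 47 4 55 55 55 32
Changes between consecutive maximums: 5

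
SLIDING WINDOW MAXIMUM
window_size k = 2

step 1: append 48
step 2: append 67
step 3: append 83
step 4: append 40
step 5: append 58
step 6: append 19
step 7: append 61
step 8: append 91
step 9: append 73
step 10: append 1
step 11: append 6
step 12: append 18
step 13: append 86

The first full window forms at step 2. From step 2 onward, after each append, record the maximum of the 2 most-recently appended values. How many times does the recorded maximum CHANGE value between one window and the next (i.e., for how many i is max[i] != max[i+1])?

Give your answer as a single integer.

step 1: append 48 -> window=[48] (not full yet)
step 2: append 67 -> window=[48, 67] -> max=67
step 3: append 83 -> window=[67, 83] -> max=83
step 4: append 40 -> window=[83, 40] -> max=83
step 5: append 58 -> window=[40, 58] -> max=58
step 6: append 19 -> window=[58, 19] -> max=58
step 7: append 61 -> window=[19, 61] -> max=61
step 8: append 91 -> window=[61, 91] -> max=91
step 9: append 73 -> window=[91, 73] -> max=91
step 10: append 1 -> window=[73, 1] -> max=73
step 11: append 6 -> window=[1, 6] -> max=6
step 12: append 18 -> window=[6, 18] -> max=18
step 13: append 86 -> window=[18, 86] -> max=86
Recorded maximums: 67 83 83 58 58 61 91 91 73 6 18 86
Changes between consecutive maximums: 8

Answer: 8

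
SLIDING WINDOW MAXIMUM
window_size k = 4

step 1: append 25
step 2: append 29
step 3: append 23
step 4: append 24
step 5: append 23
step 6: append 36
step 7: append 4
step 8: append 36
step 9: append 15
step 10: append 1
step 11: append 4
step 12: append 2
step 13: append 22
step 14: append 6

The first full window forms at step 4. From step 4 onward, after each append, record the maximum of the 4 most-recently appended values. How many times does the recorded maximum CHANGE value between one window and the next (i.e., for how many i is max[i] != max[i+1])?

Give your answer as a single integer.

step 1: append 25 -> window=[25] (not full yet)
step 2: append 29 -> window=[25, 29] (not full yet)
step 3: append 23 -> window=[25, 29, 23] (not full yet)
step 4: append 24 -> window=[25, 29, 23, 24] -> max=29
step 5: append 23 -> window=[29, 23, 24, 23] -> max=29
step 6: append 36 -> window=[23, 24, 23, 36] -> max=36
step 7: append 4 -> window=[24, 23, 36, 4] -> max=36
step 8: append 36 -> window=[23, 36, 4, 36] -> max=36
step 9: append 15 -> window=[36, 4, 36, 15] -> max=36
step 10: append 1 -> window=[4, 36, 15, 1] -> max=36
step 11: append 4 -> window=[36, 15, 1, 4] -> max=36
step 12: append 2 -> window=[15, 1, 4, 2] -> max=15
step 13: append 22 -> window=[1, 4, 2, 22] -> max=22
step 14: append 6 -> window=[4, 2, 22, 6] -> max=22
Recorded maximums: 29 29 36 36 36 36 36 36 15 22 22
Changes between consecutive maximums: 3

Answer: 3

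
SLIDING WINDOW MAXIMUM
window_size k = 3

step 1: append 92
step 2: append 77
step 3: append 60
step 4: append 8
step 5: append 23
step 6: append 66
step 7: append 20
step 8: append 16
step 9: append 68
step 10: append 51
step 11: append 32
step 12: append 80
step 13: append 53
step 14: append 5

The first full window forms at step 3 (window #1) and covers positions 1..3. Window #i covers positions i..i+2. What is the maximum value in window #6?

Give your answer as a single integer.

step 1: append 92 -> window=[92] (not full yet)
step 2: append 77 -> window=[92, 77] (not full yet)
step 3: append 60 -> window=[92, 77, 60] -> max=92
step 4: append 8 -> window=[77, 60, 8] -> max=77
step 5: append 23 -> window=[60, 8, 23] -> max=60
step 6: append 66 -> window=[8, 23, 66] -> max=66
step 7: append 20 -> window=[23, 66, 20] -> max=66
step 8: append 16 -> window=[66, 20, 16] -> max=66
Window #6 max = 66

Answer: 66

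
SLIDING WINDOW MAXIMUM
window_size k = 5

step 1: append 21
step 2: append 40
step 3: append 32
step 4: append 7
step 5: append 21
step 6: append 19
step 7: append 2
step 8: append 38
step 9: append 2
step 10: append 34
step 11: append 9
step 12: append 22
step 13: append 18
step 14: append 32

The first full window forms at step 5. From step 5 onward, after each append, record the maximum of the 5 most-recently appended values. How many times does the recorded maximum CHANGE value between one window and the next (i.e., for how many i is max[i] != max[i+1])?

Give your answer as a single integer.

Answer: 3

Derivation:
step 1: append 21 -> window=[21] (not full yet)
step 2: append 40 -> window=[21, 40] (not full yet)
step 3: append 32 -> window=[21, 40, 32] (not full yet)
step 4: append 7 -> window=[21, 40, 32, 7] (not full yet)
step 5: append 21 -> window=[21, 40, 32, 7, 21] -> max=40
step 6: append 19 -> window=[40, 32, 7, 21, 19] -> max=40
step 7: append 2 -> window=[32, 7, 21, 19, 2] -> max=32
step 8: append 38 -> window=[7, 21, 19, 2, 38] -> max=38
step 9: append 2 -> window=[21, 19, 2, 38, 2] -> max=38
step 10: append 34 -> window=[19, 2, 38, 2, 34] -> max=38
step 11: append 9 -> window=[2, 38, 2, 34, 9] -> max=38
step 12: append 22 -> window=[38, 2, 34, 9, 22] -> max=38
step 13: append 18 -> window=[2, 34, 9, 22, 18] -> max=34
step 14: append 32 -> window=[34, 9, 22, 18, 32] -> max=34
Recorded maximums: 40 40 32 38 38 38 38 38 34 34
Changes between consecutive maximums: 3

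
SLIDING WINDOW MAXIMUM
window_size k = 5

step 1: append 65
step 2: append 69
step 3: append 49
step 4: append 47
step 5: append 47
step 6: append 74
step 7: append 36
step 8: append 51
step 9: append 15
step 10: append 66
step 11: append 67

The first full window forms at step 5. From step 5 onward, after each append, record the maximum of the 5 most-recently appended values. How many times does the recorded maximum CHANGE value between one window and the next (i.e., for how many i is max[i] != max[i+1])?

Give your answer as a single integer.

Answer: 2

Derivation:
step 1: append 65 -> window=[65] (not full yet)
step 2: append 69 -> window=[65, 69] (not full yet)
step 3: append 49 -> window=[65, 69, 49] (not full yet)
step 4: append 47 -> window=[65, 69, 49, 47] (not full yet)
step 5: append 47 -> window=[65, 69, 49, 47, 47] -> max=69
step 6: append 74 -> window=[69, 49, 47, 47, 74] -> max=74
step 7: append 36 -> window=[49, 47, 47, 74, 36] -> max=74
step 8: append 51 -> window=[47, 47, 74, 36, 51] -> max=74
step 9: append 15 -> window=[47, 74, 36, 51, 15] -> max=74
step 10: append 66 -> window=[74, 36, 51, 15, 66] -> max=74
step 11: append 67 -> window=[36, 51, 15, 66, 67] -> max=67
Recorded maximums: 69 74 74 74 74 74 67
Changes between consecutive maximums: 2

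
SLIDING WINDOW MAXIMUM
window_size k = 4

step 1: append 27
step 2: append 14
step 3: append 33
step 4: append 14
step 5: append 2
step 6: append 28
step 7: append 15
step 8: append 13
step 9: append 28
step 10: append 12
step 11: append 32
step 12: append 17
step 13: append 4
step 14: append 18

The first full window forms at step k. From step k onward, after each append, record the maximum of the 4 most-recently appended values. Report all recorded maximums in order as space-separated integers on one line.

step 1: append 27 -> window=[27] (not full yet)
step 2: append 14 -> window=[27, 14] (not full yet)
step 3: append 33 -> window=[27, 14, 33] (not full yet)
step 4: append 14 -> window=[27, 14, 33, 14] -> max=33
step 5: append 2 -> window=[14, 33, 14, 2] -> max=33
step 6: append 28 -> window=[33, 14, 2, 28] -> max=33
step 7: append 15 -> window=[14, 2, 28, 15] -> max=28
step 8: append 13 -> window=[2, 28, 15, 13] -> max=28
step 9: append 28 -> window=[28, 15, 13, 28] -> max=28
step 10: append 12 -> window=[15, 13, 28, 12] -> max=28
step 11: append 32 -> window=[13, 28, 12, 32] -> max=32
step 12: append 17 -> window=[28, 12, 32, 17] -> max=32
step 13: append 4 -> window=[12, 32, 17, 4] -> max=32
step 14: append 18 -> window=[32, 17, 4, 18] -> max=32

Answer: 33 33 33 28 28 28 28 32 32 32 32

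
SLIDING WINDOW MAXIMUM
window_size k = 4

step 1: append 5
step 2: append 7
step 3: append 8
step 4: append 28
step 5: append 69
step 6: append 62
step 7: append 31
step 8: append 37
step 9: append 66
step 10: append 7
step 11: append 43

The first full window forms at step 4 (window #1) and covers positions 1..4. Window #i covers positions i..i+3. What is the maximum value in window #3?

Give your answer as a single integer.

Answer: 69

Derivation:
step 1: append 5 -> window=[5] (not full yet)
step 2: append 7 -> window=[5, 7] (not full yet)
step 3: append 8 -> window=[5, 7, 8] (not full yet)
step 4: append 28 -> window=[5, 7, 8, 28] -> max=28
step 5: append 69 -> window=[7, 8, 28, 69] -> max=69
step 6: append 62 -> window=[8, 28, 69, 62] -> max=69
Window #3 max = 69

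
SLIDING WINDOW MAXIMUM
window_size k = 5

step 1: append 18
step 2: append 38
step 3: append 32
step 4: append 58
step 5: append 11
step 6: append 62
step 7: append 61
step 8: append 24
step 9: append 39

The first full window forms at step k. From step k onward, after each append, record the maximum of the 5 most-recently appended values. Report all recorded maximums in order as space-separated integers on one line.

step 1: append 18 -> window=[18] (not full yet)
step 2: append 38 -> window=[18, 38] (not full yet)
step 3: append 32 -> window=[18, 38, 32] (not full yet)
step 4: append 58 -> window=[18, 38, 32, 58] (not full yet)
step 5: append 11 -> window=[18, 38, 32, 58, 11] -> max=58
step 6: append 62 -> window=[38, 32, 58, 11, 62] -> max=62
step 7: append 61 -> window=[32, 58, 11, 62, 61] -> max=62
step 8: append 24 -> window=[58, 11, 62, 61, 24] -> max=62
step 9: append 39 -> window=[11, 62, 61, 24, 39] -> max=62

Answer: 58 62 62 62 62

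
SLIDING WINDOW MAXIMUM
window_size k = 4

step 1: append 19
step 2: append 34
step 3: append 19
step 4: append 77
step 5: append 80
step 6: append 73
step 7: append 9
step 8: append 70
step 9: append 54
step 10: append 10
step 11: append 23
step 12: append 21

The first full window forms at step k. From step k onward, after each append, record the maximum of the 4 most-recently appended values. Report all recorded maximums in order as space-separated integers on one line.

step 1: append 19 -> window=[19] (not full yet)
step 2: append 34 -> window=[19, 34] (not full yet)
step 3: append 19 -> window=[19, 34, 19] (not full yet)
step 4: append 77 -> window=[19, 34, 19, 77] -> max=77
step 5: append 80 -> window=[34, 19, 77, 80] -> max=80
step 6: append 73 -> window=[19, 77, 80, 73] -> max=80
step 7: append 9 -> window=[77, 80, 73, 9] -> max=80
step 8: append 70 -> window=[80, 73, 9, 70] -> max=80
step 9: append 54 -> window=[73, 9, 70, 54] -> max=73
step 10: append 10 -> window=[9, 70, 54, 10] -> max=70
step 11: append 23 -> window=[70, 54, 10, 23] -> max=70
step 12: append 21 -> window=[54, 10, 23, 21] -> max=54

Answer: 77 80 80 80 80 73 70 70 54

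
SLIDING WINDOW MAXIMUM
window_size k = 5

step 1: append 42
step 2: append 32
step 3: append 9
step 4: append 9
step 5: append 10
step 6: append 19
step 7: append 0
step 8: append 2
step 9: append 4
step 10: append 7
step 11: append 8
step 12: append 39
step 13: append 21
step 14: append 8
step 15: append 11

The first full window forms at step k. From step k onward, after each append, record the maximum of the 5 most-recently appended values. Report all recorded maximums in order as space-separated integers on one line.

Answer: 42 32 19 19 19 19 8 39 39 39 39

Derivation:
step 1: append 42 -> window=[42] (not full yet)
step 2: append 32 -> window=[42, 32] (not full yet)
step 3: append 9 -> window=[42, 32, 9] (not full yet)
step 4: append 9 -> window=[42, 32, 9, 9] (not full yet)
step 5: append 10 -> window=[42, 32, 9, 9, 10] -> max=42
step 6: append 19 -> window=[32, 9, 9, 10, 19] -> max=32
step 7: append 0 -> window=[9, 9, 10, 19, 0] -> max=19
step 8: append 2 -> window=[9, 10, 19, 0, 2] -> max=19
step 9: append 4 -> window=[10, 19, 0, 2, 4] -> max=19
step 10: append 7 -> window=[19, 0, 2, 4, 7] -> max=19
step 11: append 8 -> window=[0, 2, 4, 7, 8] -> max=8
step 12: append 39 -> window=[2, 4, 7, 8, 39] -> max=39
step 13: append 21 -> window=[4, 7, 8, 39, 21] -> max=39
step 14: append 8 -> window=[7, 8, 39, 21, 8] -> max=39
step 15: append 11 -> window=[8, 39, 21, 8, 11] -> max=39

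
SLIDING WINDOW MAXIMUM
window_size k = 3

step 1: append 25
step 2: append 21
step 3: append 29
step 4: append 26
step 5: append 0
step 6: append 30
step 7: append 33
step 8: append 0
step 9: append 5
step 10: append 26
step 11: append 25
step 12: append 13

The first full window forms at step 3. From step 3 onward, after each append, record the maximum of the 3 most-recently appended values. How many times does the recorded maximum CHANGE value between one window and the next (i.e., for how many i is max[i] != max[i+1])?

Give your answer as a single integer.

Answer: 3

Derivation:
step 1: append 25 -> window=[25] (not full yet)
step 2: append 21 -> window=[25, 21] (not full yet)
step 3: append 29 -> window=[25, 21, 29] -> max=29
step 4: append 26 -> window=[21, 29, 26] -> max=29
step 5: append 0 -> window=[29, 26, 0] -> max=29
step 6: append 30 -> window=[26, 0, 30] -> max=30
step 7: append 33 -> window=[0, 30, 33] -> max=33
step 8: append 0 -> window=[30, 33, 0] -> max=33
step 9: append 5 -> window=[33, 0, 5] -> max=33
step 10: append 26 -> window=[0, 5, 26] -> max=26
step 11: append 25 -> window=[5, 26, 25] -> max=26
step 12: append 13 -> window=[26, 25, 13] -> max=26
Recorded maximums: 29 29 29 30 33 33 33 26 26 26
Changes between consecutive maximums: 3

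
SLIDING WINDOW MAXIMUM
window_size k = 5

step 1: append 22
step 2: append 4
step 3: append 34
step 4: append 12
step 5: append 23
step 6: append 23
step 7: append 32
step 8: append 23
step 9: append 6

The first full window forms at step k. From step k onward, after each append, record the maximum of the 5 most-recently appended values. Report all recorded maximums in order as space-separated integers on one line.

Answer: 34 34 34 32 32

Derivation:
step 1: append 22 -> window=[22] (not full yet)
step 2: append 4 -> window=[22, 4] (not full yet)
step 3: append 34 -> window=[22, 4, 34] (not full yet)
step 4: append 12 -> window=[22, 4, 34, 12] (not full yet)
step 5: append 23 -> window=[22, 4, 34, 12, 23] -> max=34
step 6: append 23 -> window=[4, 34, 12, 23, 23] -> max=34
step 7: append 32 -> window=[34, 12, 23, 23, 32] -> max=34
step 8: append 23 -> window=[12, 23, 23, 32, 23] -> max=32
step 9: append 6 -> window=[23, 23, 32, 23, 6] -> max=32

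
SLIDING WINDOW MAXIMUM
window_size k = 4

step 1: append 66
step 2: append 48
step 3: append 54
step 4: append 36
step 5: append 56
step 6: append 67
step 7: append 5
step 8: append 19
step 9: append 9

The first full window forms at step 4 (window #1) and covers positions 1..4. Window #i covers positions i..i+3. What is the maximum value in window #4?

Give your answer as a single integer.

step 1: append 66 -> window=[66] (not full yet)
step 2: append 48 -> window=[66, 48] (not full yet)
step 3: append 54 -> window=[66, 48, 54] (not full yet)
step 4: append 36 -> window=[66, 48, 54, 36] -> max=66
step 5: append 56 -> window=[48, 54, 36, 56] -> max=56
step 6: append 67 -> window=[54, 36, 56, 67] -> max=67
step 7: append 5 -> window=[36, 56, 67, 5] -> max=67
Window #4 max = 67

Answer: 67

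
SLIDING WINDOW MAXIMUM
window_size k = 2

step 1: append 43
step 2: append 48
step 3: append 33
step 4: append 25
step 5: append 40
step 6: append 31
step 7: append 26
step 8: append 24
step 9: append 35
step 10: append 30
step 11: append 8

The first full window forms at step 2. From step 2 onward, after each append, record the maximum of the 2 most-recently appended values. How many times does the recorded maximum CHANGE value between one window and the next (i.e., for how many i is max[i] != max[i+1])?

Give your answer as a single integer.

step 1: append 43 -> window=[43] (not full yet)
step 2: append 48 -> window=[43, 48] -> max=48
step 3: append 33 -> window=[48, 33] -> max=48
step 4: append 25 -> window=[33, 25] -> max=33
step 5: append 40 -> window=[25, 40] -> max=40
step 6: append 31 -> window=[40, 31] -> max=40
step 7: append 26 -> window=[31, 26] -> max=31
step 8: append 24 -> window=[26, 24] -> max=26
step 9: append 35 -> window=[24, 35] -> max=35
step 10: append 30 -> window=[35, 30] -> max=35
step 11: append 8 -> window=[30, 8] -> max=30
Recorded maximums: 48 48 33 40 40 31 26 35 35 30
Changes between consecutive maximums: 6

Answer: 6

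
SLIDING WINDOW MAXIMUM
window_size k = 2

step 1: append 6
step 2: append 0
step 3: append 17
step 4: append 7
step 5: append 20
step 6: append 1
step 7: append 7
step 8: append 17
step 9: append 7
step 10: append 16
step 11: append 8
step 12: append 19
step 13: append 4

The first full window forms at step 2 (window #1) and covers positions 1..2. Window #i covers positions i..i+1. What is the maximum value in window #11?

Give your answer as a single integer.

Answer: 19

Derivation:
step 1: append 6 -> window=[6] (not full yet)
step 2: append 0 -> window=[6, 0] -> max=6
step 3: append 17 -> window=[0, 17] -> max=17
step 4: append 7 -> window=[17, 7] -> max=17
step 5: append 20 -> window=[7, 20] -> max=20
step 6: append 1 -> window=[20, 1] -> max=20
step 7: append 7 -> window=[1, 7] -> max=7
step 8: append 17 -> window=[7, 17] -> max=17
step 9: append 7 -> window=[17, 7] -> max=17
step 10: append 16 -> window=[7, 16] -> max=16
step 11: append 8 -> window=[16, 8] -> max=16
step 12: append 19 -> window=[8, 19] -> max=19
Window #11 max = 19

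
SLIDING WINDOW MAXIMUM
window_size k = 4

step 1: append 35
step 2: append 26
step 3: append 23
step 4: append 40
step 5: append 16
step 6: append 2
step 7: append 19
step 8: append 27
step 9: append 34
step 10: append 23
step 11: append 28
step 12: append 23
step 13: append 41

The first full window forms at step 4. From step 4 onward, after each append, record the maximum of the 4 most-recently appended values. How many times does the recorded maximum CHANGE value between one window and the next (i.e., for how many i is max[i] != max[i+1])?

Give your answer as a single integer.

Answer: 3

Derivation:
step 1: append 35 -> window=[35] (not full yet)
step 2: append 26 -> window=[35, 26] (not full yet)
step 3: append 23 -> window=[35, 26, 23] (not full yet)
step 4: append 40 -> window=[35, 26, 23, 40] -> max=40
step 5: append 16 -> window=[26, 23, 40, 16] -> max=40
step 6: append 2 -> window=[23, 40, 16, 2] -> max=40
step 7: append 19 -> window=[40, 16, 2, 19] -> max=40
step 8: append 27 -> window=[16, 2, 19, 27] -> max=27
step 9: append 34 -> window=[2, 19, 27, 34] -> max=34
step 10: append 23 -> window=[19, 27, 34, 23] -> max=34
step 11: append 28 -> window=[27, 34, 23, 28] -> max=34
step 12: append 23 -> window=[34, 23, 28, 23] -> max=34
step 13: append 41 -> window=[23, 28, 23, 41] -> max=41
Recorded maximums: 40 40 40 40 27 34 34 34 34 41
Changes between consecutive maximums: 3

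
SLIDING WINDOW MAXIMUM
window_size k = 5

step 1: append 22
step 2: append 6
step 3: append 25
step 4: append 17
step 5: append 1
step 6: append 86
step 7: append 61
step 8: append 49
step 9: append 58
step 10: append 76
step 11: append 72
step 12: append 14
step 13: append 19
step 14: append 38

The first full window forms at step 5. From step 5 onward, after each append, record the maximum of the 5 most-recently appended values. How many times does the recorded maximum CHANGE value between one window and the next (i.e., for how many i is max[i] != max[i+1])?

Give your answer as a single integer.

step 1: append 22 -> window=[22] (not full yet)
step 2: append 6 -> window=[22, 6] (not full yet)
step 3: append 25 -> window=[22, 6, 25] (not full yet)
step 4: append 17 -> window=[22, 6, 25, 17] (not full yet)
step 5: append 1 -> window=[22, 6, 25, 17, 1] -> max=25
step 6: append 86 -> window=[6, 25, 17, 1, 86] -> max=86
step 7: append 61 -> window=[25, 17, 1, 86, 61] -> max=86
step 8: append 49 -> window=[17, 1, 86, 61, 49] -> max=86
step 9: append 58 -> window=[1, 86, 61, 49, 58] -> max=86
step 10: append 76 -> window=[86, 61, 49, 58, 76] -> max=86
step 11: append 72 -> window=[61, 49, 58, 76, 72] -> max=76
step 12: append 14 -> window=[49, 58, 76, 72, 14] -> max=76
step 13: append 19 -> window=[58, 76, 72, 14, 19] -> max=76
step 14: append 38 -> window=[76, 72, 14, 19, 38] -> max=76
Recorded maximums: 25 86 86 86 86 86 76 76 76 76
Changes between consecutive maximums: 2

Answer: 2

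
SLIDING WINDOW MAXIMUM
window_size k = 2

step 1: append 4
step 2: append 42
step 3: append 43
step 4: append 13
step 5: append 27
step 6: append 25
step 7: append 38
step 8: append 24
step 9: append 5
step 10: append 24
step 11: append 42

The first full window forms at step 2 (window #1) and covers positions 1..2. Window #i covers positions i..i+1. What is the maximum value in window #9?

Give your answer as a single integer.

step 1: append 4 -> window=[4] (not full yet)
step 2: append 42 -> window=[4, 42] -> max=42
step 3: append 43 -> window=[42, 43] -> max=43
step 4: append 13 -> window=[43, 13] -> max=43
step 5: append 27 -> window=[13, 27] -> max=27
step 6: append 25 -> window=[27, 25] -> max=27
step 7: append 38 -> window=[25, 38] -> max=38
step 8: append 24 -> window=[38, 24] -> max=38
step 9: append 5 -> window=[24, 5] -> max=24
step 10: append 24 -> window=[5, 24] -> max=24
Window #9 max = 24

Answer: 24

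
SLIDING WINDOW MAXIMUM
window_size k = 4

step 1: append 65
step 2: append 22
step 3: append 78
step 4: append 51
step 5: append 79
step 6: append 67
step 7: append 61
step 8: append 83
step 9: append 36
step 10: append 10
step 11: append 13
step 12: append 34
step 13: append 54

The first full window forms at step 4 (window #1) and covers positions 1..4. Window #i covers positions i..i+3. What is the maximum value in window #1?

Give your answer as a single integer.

Answer: 78

Derivation:
step 1: append 65 -> window=[65] (not full yet)
step 2: append 22 -> window=[65, 22] (not full yet)
step 3: append 78 -> window=[65, 22, 78] (not full yet)
step 4: append 51 -> window=[65, 22, 78, 51] -> max=78
Window #1 max = 78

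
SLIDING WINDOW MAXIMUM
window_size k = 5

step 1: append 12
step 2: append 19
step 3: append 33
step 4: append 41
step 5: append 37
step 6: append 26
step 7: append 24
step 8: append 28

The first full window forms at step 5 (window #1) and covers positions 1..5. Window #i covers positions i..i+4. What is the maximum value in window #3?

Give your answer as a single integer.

Answer: 41

Derivation:
step 1: append 12 -> window=[12] (not full yet)
step 2: append 19 -> window=[12, 19] (not full yet)
step 3: append 33 -> window=[12, 19, 33] (not full yet)
step 4: append 41 -> window=[12, 19, 33, 41] (not full yet)
step 5: append 37 -> window=[12, 19, 33, 41, 37] -> max=41
step 6: append 26 -> window=[19, 33, 41, 37, 26] -> max=41
step 7: append 24 -> window=[33, 41, 37, 26, 24] -> max=41
Window #3 max = 41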